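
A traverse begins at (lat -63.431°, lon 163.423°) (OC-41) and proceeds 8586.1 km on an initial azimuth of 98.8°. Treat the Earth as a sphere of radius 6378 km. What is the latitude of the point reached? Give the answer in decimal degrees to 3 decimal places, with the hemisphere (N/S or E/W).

δ = d/R = 8586.1/6378 = 1.346206 rad
φ₂ = arcsin(sin φ₁ cos δ + cos φ₁ sin δ cos θ)
   = arcsin(-0.89440·0.22271 + 0.44728·0.97489·-0.15299) = -15.42025°
λ₂ = λ₁ + atan2(sin θ sin δ cos φ₁, cos δ − sin φ₁ sin φ₂) = -104.56874°

15.420°S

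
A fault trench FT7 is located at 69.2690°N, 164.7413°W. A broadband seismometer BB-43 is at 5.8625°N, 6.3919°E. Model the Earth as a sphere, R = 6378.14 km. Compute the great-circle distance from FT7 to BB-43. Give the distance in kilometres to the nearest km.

11646 km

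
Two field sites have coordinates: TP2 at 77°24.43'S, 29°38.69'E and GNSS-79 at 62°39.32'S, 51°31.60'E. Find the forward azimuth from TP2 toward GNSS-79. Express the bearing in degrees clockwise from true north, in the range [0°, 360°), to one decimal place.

TP2: φ = -77.40717°, λ = +29.64483°
GNSS-79: φ = -62.65533°, λ = +51.52667°
Δλ = 21.8818°
y = sin Δλ · cos φ₂ = 0.171194
x = cos φ₁ sin φ₂ − sin φ₁ cos φ₂ cos Δλ = 0.222335
θ = atan2(y, x) = 37.5956° → 37.5956° (mod 360°)

37.6°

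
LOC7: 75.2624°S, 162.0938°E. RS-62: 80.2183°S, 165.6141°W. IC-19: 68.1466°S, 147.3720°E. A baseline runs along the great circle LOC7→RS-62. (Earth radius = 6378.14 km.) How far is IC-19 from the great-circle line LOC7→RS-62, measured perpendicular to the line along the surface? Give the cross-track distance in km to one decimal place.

δ₁₃ = central angle LOC7→IC-19 = 0.147176 rad  (haversine)
θ₁₃ = bearing LOC7→IC-19 = 319.830°,  θ₁₂ = bearing LOC7→RS-62 = 140.929°
dₓₜ = R·arcsin(sin δ₁₃ · sin(θ₁₃ − θ₁₂)) = 6378.14·arcsin(0.14665·sin(178.901°)) = 17.937 km
|dₓₜ| = 17.937 km

17.9 km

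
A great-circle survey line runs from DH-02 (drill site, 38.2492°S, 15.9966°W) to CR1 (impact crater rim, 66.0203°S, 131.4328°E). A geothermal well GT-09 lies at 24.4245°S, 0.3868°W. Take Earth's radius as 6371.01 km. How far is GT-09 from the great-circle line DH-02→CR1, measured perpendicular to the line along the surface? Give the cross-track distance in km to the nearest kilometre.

δ₁₃ = central angle DH-02→GT-09 = 0.334246 rad  (haversine)
θ₁₃ = bearing DH-02→GT-09 = 48.317°,  θ₁₂ = bearing DH-02→CR1 = 166.756°
dₓₜ = R·arcsin(sin δ₁₃ · sin(θ₁₃ − θ₁₂)) = 6371.01·arcsin(0.32806·sin(-118.439°)) = -1864.327 km
|dₓₜ| = 1864.327 km

1864 km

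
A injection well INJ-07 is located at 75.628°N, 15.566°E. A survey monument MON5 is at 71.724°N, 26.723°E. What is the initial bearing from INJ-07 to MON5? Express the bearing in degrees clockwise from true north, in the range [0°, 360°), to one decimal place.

Δλ = 11.1570°
y = sin Δλ · cos φ₂ = 0.060680
x = cos φ₁ sin φ₂ − sin φ₁ cos φ₂ cos Δλ = -0.062344
θ = atan2(y, x) = 135.7748° → 135.7748° (mod 360°)

135.8°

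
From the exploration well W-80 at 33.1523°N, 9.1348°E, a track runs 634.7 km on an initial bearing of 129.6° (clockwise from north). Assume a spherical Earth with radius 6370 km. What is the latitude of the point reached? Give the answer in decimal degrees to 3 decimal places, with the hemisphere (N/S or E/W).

29.411°N

δ = d/R = 634.7/6370 = 0.099639 rad
φ₂ = arcsin(sin φ₁ cos δ + cos φ₁ sin δ cos θ)
   = arcsin(0.54687·0.99504 + 0.83722·0.09947·-0.63742) = 29.41082°
λ₂ = λ₁ + atan2(sin θ sin δ cos φ₁, cos δ − sin φ₁ sin φ₂) = 14.18253°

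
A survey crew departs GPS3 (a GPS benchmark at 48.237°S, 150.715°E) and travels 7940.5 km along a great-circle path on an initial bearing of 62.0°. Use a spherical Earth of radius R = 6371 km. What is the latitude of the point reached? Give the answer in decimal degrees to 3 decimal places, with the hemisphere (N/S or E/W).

3.359°N

δ = d/R = 7940.5/6371 = 1.246351 rad
φ₂ = arcsin(sin φ₁ cos δ + cos φ₁ sin δ cos θ)
   = arcsin(-0.74591·0.31878 + 0.66605·0.94783·0.46947) = 3.35920°
λ₂ = λ₁ + atan2(sin θ sin δ cos φ₁, cos δ − sin φ₁ sin φ₂) = -152.32160°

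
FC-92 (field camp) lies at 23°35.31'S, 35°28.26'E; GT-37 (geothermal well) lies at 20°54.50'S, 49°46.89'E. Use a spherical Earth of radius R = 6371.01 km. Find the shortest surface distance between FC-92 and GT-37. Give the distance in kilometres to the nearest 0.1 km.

1501.9 km

FC-92: φ = -23.58850°, λ = +35.47100°
GT-37: φ = -20.90833°, λ = +49.78150°
Δφ = 2.6802°,  Δλ = 14.3105°
a = sin²(Δφ/2) + cos φ₁ cos φ₂ sin²(Δλ/2) = 0.013829
c = 2·arcsin(√a) = 0.235740 rad = 13.5069°
d = R·c = 6371.01 × 0.235740 = 1501.9 km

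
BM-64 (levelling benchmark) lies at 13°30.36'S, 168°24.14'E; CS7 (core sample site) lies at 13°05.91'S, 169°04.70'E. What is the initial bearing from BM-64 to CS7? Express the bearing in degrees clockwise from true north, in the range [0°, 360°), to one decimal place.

58.3°

BM-64: φ = -13.50600°, λ = +168.40233°
CS7: φ = -13.09850°, λ = +169.07833°
Δλ = 0.6760°
y = sin Δλ · cos φ₂ = 0.011491
x = cos φ₁ sin φ₂ − sin φ₁ cos φ₂ cos Δλ = 0.007096
θ = atan2(y, x) = 58.3028° → 58.3028° (mod 360°)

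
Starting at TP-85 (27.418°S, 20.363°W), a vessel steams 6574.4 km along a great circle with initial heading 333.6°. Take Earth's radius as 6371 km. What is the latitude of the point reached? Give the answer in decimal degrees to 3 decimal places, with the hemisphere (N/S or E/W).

26.495°N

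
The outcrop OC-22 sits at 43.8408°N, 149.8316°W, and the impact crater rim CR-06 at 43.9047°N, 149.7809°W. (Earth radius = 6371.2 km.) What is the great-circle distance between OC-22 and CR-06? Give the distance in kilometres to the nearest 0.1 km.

Δφ = 0.0639°,  Δλ = 0.0507°
a = sin²(Δφ/2) + cos φ₁ cos φ₂ sin²(Δλ/2) = 0.000000
c = 2·arcsin(√a) = 0.001285 rad = 0.0736°
d = R·c = 6371.2 × 0.001285 = 8.2 km

8.2 km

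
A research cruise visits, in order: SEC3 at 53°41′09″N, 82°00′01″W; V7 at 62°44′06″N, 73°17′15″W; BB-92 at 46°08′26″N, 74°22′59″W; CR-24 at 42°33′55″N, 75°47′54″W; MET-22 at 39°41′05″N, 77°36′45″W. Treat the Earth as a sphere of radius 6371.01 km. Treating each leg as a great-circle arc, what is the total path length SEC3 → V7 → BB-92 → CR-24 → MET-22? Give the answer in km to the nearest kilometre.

3740 km

SEC3: φ = +53.68583°, λ = -82.00028°
V7: φ = +62.73500°, λ = -73.28750°
BB-92: φ = +46.14056°, λ = -74.38306°
CR-24: φ = +42.56528°, λ = -75.79833°
MET-22: φ = +39.68472°, λ = -77.61250°
SEC3→V7: c = 0.176735 rad, d = 1125.98 km
V7→BB-92: c = 0.289831 rad, d = 1846.51 km
BB-92→CR-24: c = 0.064849 rad, d = 413.15 km
CR-24→MET-22: c = 0.055642 rad, d = 354.50 km
Total = 1125.98 + 1846.51 + 413.15 + 354.50 = 3740.14 km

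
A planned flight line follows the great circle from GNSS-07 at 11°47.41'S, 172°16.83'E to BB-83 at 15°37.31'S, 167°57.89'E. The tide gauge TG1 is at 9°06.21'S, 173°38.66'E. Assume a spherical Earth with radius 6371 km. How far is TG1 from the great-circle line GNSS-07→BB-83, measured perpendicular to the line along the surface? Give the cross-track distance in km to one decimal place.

GNSS-07: φ = -11.79017°, λ = +172.28050°
BB-83: φ = -15.62183°, λ = +167.96483°
TG1: φ = -9.10350°, λ = +173.64433°
δ₁₃ = central angle GNSS-07→TG1 = 0.052408 rad  (haversine)
θ₁₃ = bearing GNSS-07→TG1 = 26.656°,  θ₁₂ = bearing GNSS-07→BB-83 = 227.084°
dₓₜ = R·arcsin(sin δ₁₃ · sin(θ₁₃ − θ₁₂)) = 6371·arcsin(0.05238·sin(-200.428°)) = 116.491 km
|dₓₜ| = 116.491 km

116.5 km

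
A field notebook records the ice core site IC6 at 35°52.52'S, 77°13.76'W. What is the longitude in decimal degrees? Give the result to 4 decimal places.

77° + 13.76′/60 = 77 + 0.22933 = 77.2293°

77.2293°W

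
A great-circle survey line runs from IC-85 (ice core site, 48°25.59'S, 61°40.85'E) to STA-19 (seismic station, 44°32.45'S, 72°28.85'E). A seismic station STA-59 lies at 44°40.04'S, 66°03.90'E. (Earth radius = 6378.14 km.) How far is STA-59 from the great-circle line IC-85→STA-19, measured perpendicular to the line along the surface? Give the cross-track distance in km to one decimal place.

IC-85: φ = -48.42650°, λ = +61.68083°
STA-19: φ = -44.54083°, λ = +72.48083°
STA-59: φ = -44.66733°, λ = +66.06500°
δ₁₃ = central angle IC-85→STA-59 = 0.084078 rad  (haversine)
θ₁₃ = bearing IC-85→STA-59 = 40.345°,  θ₁₂ = bearing IC-85→STA-19 = 66.410°
dₓₜ = R·arcsin(sin δ₁₃ · sin(θ₁₃ − θ₁₂)) = 6378.14·arcsin(0.08398·sin(-26.066°)) = -235.409 km
|dₓₜ| = 235.409 km

235.4 km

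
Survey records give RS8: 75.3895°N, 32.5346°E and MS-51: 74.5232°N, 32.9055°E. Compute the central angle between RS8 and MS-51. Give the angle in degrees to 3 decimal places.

0.872°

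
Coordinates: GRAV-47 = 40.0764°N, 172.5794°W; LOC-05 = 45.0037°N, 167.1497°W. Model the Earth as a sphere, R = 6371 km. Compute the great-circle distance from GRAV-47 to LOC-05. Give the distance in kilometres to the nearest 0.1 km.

705.4 km

Δφ = 4.9273°,  Δλ = 5.4297°
a = sin²(Δφ/2) + cos φ₁ cos φ₂ sin²(Δλ/2) = 0.003062
c = 2·arcsin(√a) = 0.110719 rad = 6.3437°
d = R·c = 6371 × 0.110719 = 705.4 km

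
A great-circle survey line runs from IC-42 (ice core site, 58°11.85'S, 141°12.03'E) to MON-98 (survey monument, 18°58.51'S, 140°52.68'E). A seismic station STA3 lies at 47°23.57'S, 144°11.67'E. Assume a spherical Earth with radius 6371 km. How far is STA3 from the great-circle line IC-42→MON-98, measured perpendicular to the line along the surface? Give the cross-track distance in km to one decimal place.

IC-42: φ = -58.19750°, λ = +141.20050°
MON-98: φ = -18.97517°, λ = +140.87800°
STA3: φ = -47.39283°, λ = +144.19450°
δ₁₃ = central angle IC-42→STA3 = 0.191157 rad  (haversine)
θ₁₃ = bearing IC-42→STA3 = 10.726°,  θ₁₂ = bearing IC-42→MON-98 = 359.518°
dₓₜ = R·arcsin(sin δ₁₃ · sin(θ₁₃ − θ₁₂)) = 6371·arcsin(0.19000·sin(-348.792°)) = 235.329 km
|dₓₜ| = 235.329 km

235.3 km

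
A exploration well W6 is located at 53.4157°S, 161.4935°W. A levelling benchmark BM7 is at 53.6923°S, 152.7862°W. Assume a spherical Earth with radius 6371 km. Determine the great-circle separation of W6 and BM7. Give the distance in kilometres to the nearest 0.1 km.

Δφ = -0.2766°,  Δλ = 8.7073°
a = sin²(Δφ/2) + cos φ₁ cos φ₂ sin²(Δλ/2) = 0.002040
c = 2·arcsin(√a) = 0.090353 rad = 5.1768°
d = R·c = 6371 × 0.090353 = 575.6 km

575.6 km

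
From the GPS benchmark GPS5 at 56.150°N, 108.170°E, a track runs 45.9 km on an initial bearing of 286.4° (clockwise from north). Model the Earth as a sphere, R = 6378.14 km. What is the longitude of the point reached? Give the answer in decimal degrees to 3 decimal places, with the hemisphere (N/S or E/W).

107.458°E

δ = d/R = 45.9/6378.14 = 0.007196 rad
φ₂ = arcsin(sin φ₁ cos δ + cos φ₁ sin δ cos θ)
   = arcsin(0.83050·0.99997 + 0.55702·0.00720·0.28234) = 56.26437°
λ₂ = λ₁ + atan2(sin θ sin δ cos φ₁, cos δ − sin φ₁ sin φ₂) = 107.45775°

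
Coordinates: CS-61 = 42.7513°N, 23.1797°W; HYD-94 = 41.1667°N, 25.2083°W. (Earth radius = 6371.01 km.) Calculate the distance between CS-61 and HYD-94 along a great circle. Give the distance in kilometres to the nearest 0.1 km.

243.3 km

Δφ = -1.5846°,  Δλ = -2.0286°
a = sin²(Δφ/2) + cos φ₁ cos φ₂ sin²(Δλ/2) = 0.000364
c = 2·arcsin(√a) = 0.038182 rad = 2.1877°
d = R·c = 6371.01 × 0.038182 = 243.3 km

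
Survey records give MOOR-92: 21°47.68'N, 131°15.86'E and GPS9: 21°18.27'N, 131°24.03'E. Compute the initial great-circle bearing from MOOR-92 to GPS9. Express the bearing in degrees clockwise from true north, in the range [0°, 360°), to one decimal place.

165.5°

MOOR-92: φ = +21.79467°, λ = +131.26433°
GPS9: φ = +21.30450°, λ = +131.40050°
Δλ = 0.1362°
y = sin Δλ · cos φ₂ = 0.002214
x = cos φ₁ sin φ₂ − sin φ₁ cos φ₂ cos Δλ = -0.008554
θ = atan2(y, x) = 165.4878° → 165.4878° (mod 360°)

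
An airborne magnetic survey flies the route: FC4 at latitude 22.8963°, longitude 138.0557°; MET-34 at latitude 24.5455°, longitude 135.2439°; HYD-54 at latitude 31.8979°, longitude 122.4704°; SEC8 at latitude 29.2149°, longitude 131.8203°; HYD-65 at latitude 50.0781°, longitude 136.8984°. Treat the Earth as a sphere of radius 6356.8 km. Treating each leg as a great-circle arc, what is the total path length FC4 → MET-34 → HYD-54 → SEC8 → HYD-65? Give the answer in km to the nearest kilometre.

FC4→MET-34: c = 0.053356 rad, d = 339.17 km
MET-34→HYD-54: c = 0.234350 rad, d = 1489.72 km
HYD-54→SEC8: c = 0.148058 rad, d = 941.18 km
SEC8→HYD-65: c = 0.370255 rad, d = 2353.64 km
Total = 339.17 + 1489.72 + 941.18 + 2353.64 = 5123.71 km

5124 km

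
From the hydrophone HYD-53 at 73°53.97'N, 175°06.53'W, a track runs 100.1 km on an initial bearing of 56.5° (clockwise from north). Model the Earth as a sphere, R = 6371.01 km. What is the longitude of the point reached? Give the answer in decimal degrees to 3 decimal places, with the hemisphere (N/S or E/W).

HYD-53: φ = +73.89950°, λ = -175.10883°
δ = d/R = 100.1/6371.01 = 0.015712 rad
φ₂ = arcsin(sin φ₁ cos δ + cos φ₁ sin δ cos θ)
   = arcsin(0.96078·0.99988 + 0.27732·0.01571·0.55194) = 74.37879°
λ₂ = λ₁ + atan2(sin θ sin δ cos φ₁, cos δ − sin φ₁ sin φ₂) = -172.32008°

172.320°W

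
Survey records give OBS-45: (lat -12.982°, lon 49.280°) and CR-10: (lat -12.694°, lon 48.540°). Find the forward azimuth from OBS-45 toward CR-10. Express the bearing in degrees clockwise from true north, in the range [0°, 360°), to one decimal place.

291.7°

Δλ = -0.7400°
y = sin Δλ · cos φ₂ = -0.012599
x = cos φ₁ sin φ₂ − sin φ₁ cos φ₂ cos Δλ = 0.005008
θ = atan2(y, x) = -68.3222° → 291.6778° (mod 360°)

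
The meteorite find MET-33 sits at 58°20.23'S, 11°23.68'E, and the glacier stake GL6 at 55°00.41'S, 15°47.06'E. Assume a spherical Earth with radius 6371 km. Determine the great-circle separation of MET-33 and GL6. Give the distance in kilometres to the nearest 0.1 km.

457.0 km

MET-33: φ = -58.33717°, λ = +11.39467°
GL6: φ = -55.00683°, λ = +15.78433°
Δφ = 3.3303°,  Δλ = 4.3897°
a = sin²(Δφ/2) + cos φ₁ cos φ₂ sin²(Δλ/2) = 0.001286
c = 2·arcsin(√a) = 0.071735 rad = 4.1101°
d = R·c = 6371 × 0.071735 = 457.0 km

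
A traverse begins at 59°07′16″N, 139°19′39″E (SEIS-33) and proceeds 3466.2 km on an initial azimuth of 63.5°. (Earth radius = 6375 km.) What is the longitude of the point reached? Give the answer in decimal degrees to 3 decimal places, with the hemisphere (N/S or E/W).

158.182°W

SEIS-33: φ = +59.12111°, λ = +139.32750°
δ = d/R = 3466.2/6375 = 0.543718 rad
φ₂ = arcsin(sin φ₁ cos δ + cos φ₁ sin δ cos θ)
   = arcsin(0.85825·0.85579 + 0.51323·0.51732·0.44620) = 58.53431°
λ₂ = λ₁ + atan2(sin θ sin δ cos φ₁, cos δ − sin φ₁ sin φ₂) = -158.18212°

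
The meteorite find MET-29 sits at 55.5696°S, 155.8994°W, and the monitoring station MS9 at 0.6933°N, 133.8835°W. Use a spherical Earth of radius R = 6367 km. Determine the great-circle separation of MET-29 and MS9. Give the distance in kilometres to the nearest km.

Δφ = 56.2629°,  Δλ = 22.0159°
a = sin²(Δφ/2) + cos φ₁ cos φ₂ sin²(Δλ/2) = 0.242922
c = 2·arcsin(√a) = 1.030772 rad = 59.0589°
d = R·c = 6367 × 1.030772 = 6562.9 km

6563 km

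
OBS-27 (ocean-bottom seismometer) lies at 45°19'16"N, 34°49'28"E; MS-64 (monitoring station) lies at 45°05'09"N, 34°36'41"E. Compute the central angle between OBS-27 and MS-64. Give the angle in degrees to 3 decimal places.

0.279°

OBS-27: φ = +45.32111°, λ = +34.82444°
MS-64: φ = +45.08583°, λ = +34.61139°
Δφ = -0.2353°,  Δλ = -0.2131°
a = sin²(Δφ/2) + cos φ₁ cos φ₂ sin²(Δλ/2) = 0.000006
c = 2·arcsin(√a) = 0.004871 rad = 0.2791°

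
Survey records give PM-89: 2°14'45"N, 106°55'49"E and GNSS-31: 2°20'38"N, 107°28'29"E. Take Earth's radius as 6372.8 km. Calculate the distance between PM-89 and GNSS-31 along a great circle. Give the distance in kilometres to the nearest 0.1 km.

PM-89: φ = +2.24583°, λ = +106.93028°
GNSS-31: φ = +2.34389°, λ = +107.47472°
Δφ = 0.0981°,  Δλ = 0.5444°
a = sin²(Δφ/2) + cos φ₁ cos φ₂ sin²(Δλ/2) = 0.000023
c = 2·arcsin(√a) = 0.009648 rad = 0.5528°
d = R·c = 6372.8 × 0.009648 = 61.5 km

61.5 km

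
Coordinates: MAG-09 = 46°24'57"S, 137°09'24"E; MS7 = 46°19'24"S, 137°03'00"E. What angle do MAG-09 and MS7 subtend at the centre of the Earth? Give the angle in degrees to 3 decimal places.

MAG-09: φ = -46.41583°, λ = +137.15667°
MS7: φ = -46.32333°, λ = +137.05000°
Δφ = 0.0925°,  Δλ = -0.1067°
a = sin²(Δφ/2) + cos φ₁ cos φ₂ sin²(Δλ/2) = 0.000001
c = 2·arcsin(√a) = 0.002063 rad = 0.1182°

0.118°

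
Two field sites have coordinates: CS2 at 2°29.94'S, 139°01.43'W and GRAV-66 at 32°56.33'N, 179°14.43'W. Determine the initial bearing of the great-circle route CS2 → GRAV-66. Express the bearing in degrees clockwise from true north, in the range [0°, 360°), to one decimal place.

CS2: φ = -2.49900°, λ = -139.02383°
GRAV-66: φ = +32.93883°, λ = -179.24050°
Δλ = -40.2167°
y = sin Δλ · cos φ₂ = -0.541888
x = cos φ₁ sin φ₂ − sin φ₁ cos φ₂ cos Δλ = 0.571169
θ = atan2(y, x) = -43.4931° → 316.5069° (mod 360°)

316.5°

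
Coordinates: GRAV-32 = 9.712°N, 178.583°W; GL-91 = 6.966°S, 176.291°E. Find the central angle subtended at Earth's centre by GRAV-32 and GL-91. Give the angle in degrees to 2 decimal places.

Δφ = -16.6780°,  Δλ = -5.1260°
a = sin²(Δφ/2) + cos φ₁ cos φ₂ sin²(Δλ/2) = 0.022990
c = 2·arcsin(√a) = 0.304424 rad = 17.4422°

17.44°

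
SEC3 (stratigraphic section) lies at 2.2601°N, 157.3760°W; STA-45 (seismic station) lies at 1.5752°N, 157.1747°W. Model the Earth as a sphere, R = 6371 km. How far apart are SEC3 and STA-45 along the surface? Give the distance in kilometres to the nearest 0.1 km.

79.4 km

Δφ = -0.6849°,  Δλ = 0.2013°
a = sin²(Δφ/2) + cos φ₁ cos φ₂ sin²(Δλ/2) = 0.000039
c = 2·arcsin(√a) = 0.012459 rad = 0.7138°
d = R·c = 6371 × 0.012459 = 79.4 km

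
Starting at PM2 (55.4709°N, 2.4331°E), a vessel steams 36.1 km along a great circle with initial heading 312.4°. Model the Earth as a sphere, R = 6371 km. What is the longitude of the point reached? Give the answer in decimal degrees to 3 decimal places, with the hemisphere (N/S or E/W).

2.008°E

δ = d/R = 36.1/6371 = 0.005666 rad
φ₂ = arcsin(sin φ₁ cos δ + cos φ₁ sin δ cos θ)
   = arcsin(0.82384·0.99998 + 0.56682·0.00567·0.67430) = 55.68908°
λ₂ = λ₁ + atan2(sin θ sin δ cos φ₁, cos δ − sin φ₁ sin φ₂) = 2.00778°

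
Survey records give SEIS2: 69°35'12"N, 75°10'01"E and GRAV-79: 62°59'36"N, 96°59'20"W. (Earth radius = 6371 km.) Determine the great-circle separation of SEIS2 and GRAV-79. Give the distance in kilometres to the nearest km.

SEIS2: φ = +69.58667°, λ = +75.16694°
GRAV-79: φ = +62.99333°, λ = -96.98889°
Δφ = -6.5933°,  Δλ = -172.1558°
a = sin²(Δφ/2) + cos φ₁ cos φ₂ sin²(Δλ/2) = 0.160950
c = 2·arcsin(√a) = 0.825621 rad = 47.3046°
d = R·c = 6371 × 0.825621 = 5260.0 km

5260 km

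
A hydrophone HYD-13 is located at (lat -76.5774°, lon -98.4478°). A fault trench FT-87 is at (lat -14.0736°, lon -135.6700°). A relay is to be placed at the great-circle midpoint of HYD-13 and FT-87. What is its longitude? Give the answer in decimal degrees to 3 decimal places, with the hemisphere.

128.737°W

Bx = cos φ₂ cos Δλ = 0.772394,  By = cos φ₂ sin Δλ = -0.586751
φₘ = atan2(sin φ₁ + sin φ₂, √((cos φ₁ + Bx)² + By²)) = -46.26452°
λₘ = λ₁ + atan2(By, cos φ₁ + Bx) = -128.73732°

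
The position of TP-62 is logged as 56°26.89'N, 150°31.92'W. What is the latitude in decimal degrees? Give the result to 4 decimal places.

56° + 26.89′/60 = 56 + 0.44817 = 56.4482°

56.4482°N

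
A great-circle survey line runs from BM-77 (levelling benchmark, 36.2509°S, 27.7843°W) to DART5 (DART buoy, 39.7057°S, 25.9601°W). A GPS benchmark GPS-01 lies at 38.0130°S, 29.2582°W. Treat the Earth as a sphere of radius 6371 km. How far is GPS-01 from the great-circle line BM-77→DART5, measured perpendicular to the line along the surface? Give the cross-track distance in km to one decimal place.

δ₁₃ = central angle BM-77→GPS-01 = 0.036964 rad  (haversine)
θ₁₃ = bearing BM-77→GPS-01 = 213.255°,  θ₁₂ = bearing BM-77→DART5 = 157.959°
dₓₜ = R·arcsin(sin δ₁₃ · sin(θ₁₃ − θ₁₂)) = 6371·arcsin(0.03696·sin(55.296°)) = 193.589 km
|dₓₜ| = 193.589 km

193.6 km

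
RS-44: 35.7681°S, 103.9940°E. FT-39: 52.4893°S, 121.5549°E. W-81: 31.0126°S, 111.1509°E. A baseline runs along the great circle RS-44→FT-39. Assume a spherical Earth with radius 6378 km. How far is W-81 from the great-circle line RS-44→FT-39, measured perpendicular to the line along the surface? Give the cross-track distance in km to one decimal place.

845.9 km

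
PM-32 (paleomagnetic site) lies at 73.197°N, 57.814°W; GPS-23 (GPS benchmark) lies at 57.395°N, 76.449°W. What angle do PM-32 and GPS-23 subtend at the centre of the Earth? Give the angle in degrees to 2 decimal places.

17.44°

Δφ = -15.8020°,  Δλ = -18.6350°
a = sin²(Δφ/2) + cos φ₁ cos φ₂ sin²(Δλ/2) = 0.022979
c = 2·arcsin(√a) = 0.304350 rad = 17.4380°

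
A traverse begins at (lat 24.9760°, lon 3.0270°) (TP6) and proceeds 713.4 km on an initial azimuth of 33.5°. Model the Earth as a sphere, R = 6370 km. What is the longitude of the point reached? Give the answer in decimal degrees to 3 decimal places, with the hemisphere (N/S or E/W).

7.123°E

δ = d/R = 713.4/6370 = 0.111994 rad
φ₂ = arcsin(sin φ₁ cos δ + cos φ₁ sin δ cos θ)
   = arcsin(0.42224·0.99374 + 0.90648·0.11176·0.83389) = 30.26984°
λ₂ = λ₁ + atan2(sin θ sin δ cos φ₁, cos δ − sin φ₁ sin φ₂) = 7.12266°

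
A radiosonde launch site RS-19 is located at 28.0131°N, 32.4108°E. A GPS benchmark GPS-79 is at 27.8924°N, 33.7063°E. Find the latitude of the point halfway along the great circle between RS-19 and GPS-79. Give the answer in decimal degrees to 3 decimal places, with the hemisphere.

27.954°N

Bx = cos φ₂ cos Δλ = 0.883602,  By = cos φ₂ sin Δλ = 0.019982
φₘ = atan2(sin φ₁ + sin φ₂, √((cos φ₁ + Bx)² + By²)) = 27.95427°
λₘ = λ₁ + atan2(By, cos φ₁ + Bx) = 33.05891°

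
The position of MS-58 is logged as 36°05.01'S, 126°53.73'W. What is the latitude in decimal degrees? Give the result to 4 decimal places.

36.0835°S

36° + 5.01′/60 = 36 + 0.08350 = 36.0835°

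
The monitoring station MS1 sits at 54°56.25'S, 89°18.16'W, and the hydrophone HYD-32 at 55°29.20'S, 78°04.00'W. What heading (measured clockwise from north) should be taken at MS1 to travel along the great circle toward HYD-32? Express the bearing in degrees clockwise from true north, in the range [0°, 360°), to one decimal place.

99.5°

MS1: φ = -54.93750°, λ = -89.30267°
HYD-32: φ = -55.48667°, λ = -78.06667°
Δλ = 11.2360°
y = sin Δλ · cos φ₂ = 0.110402
x = cos φ₁ sin φ₂ − sin φ₁ cos φ₂ cos Δλ = -0.018474
θ = atan2(y, x) = 99.4994° → 99.4994° (mod 360°)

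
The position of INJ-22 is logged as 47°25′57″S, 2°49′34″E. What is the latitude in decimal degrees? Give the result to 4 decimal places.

47.4325°S

47° + 25′/60 + 57″/3600 = 47 + 0.41667 + 0.01583 = 47.4325°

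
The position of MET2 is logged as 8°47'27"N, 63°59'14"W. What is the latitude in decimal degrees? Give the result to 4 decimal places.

8° + 47′/60 + 27″/3600 = 8 + 0.78333 + 0.00750 = 8.7908°

8.7908°N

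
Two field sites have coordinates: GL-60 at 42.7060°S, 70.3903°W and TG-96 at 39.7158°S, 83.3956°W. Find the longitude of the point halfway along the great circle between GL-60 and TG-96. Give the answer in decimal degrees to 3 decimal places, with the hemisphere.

77.042°W

Bx = cos φ₂ cos Δλ = 0.749492,  By = cos φ₂ sin Δλ = -0.173107
φₘ = atan2(sin φ₁ + sin φ₂, √((cos φ₁ + Bx)² + By²)) = -41.39416°
λₘ = λ₁ + atan2(By, cos φ₁ + Bx) = -77.04223°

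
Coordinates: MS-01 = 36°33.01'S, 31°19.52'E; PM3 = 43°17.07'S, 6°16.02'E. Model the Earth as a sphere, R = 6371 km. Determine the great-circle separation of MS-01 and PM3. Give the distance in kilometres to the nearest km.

MS-01: φ = -36.55017°, λ = +31.32533°
PM3: φ = -43.28450°, λ = +6.26700°
Δφ = -6.7343°,  Δλ = -25.0583°
a = sin²(Δφ/2) + cos φ₁ cos φ₂ sin²(Δλ/2) = 0.030971
c = 2·arcsin(√a) = 0.353814 rad = 20.2721°
d = R·c = 6371 × 0.353814 = 2254.2 km

2254 km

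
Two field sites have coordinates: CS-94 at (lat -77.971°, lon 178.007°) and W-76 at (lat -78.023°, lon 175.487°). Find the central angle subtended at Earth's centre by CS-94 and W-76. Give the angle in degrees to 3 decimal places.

0.527°

Δφ = -0.0520°,  Δλ = -2.5200°
a = sin²(Δφ/2) + cos φ₁ cos φ₂ sin²(Δλ/2) = 0.000021
c = 2·arcsin(√a) = 0.009191 rad = 0.5266°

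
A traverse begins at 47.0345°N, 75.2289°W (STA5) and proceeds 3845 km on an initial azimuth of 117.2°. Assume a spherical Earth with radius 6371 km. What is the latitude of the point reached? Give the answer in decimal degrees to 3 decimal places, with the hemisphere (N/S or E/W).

δ = d/R = 3845/6371 = 0.603516 rad
φ₂ = arcsin(sin φ₁ cos δ + cos φ₁ sin δ cos θ)
   = arcsin(0.73176·0.82335 + 0.68156·0.56754·-0.45710) = 25.19395°
λ₂ = λ₁ + atan2(sin θ sin δ cos φ₁, cos δ − sin φ₁ sin φ₂) = -41.32187°

25.194°N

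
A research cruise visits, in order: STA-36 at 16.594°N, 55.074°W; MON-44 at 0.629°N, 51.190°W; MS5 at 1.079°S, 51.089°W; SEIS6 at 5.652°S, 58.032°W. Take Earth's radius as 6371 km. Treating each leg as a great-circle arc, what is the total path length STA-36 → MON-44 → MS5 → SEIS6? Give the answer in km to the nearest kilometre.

STA-36→MON-44: c = 0.286535 rad, d = 1825.52 km
MON-44→MS5: c = 0.029862 rad, d = 190.25 km
MS5→SEIS6: c = 0.144900 rad, d = 923.16 km
Total = 1825.52 + 190.25 + 923.16 = 2938.92 km

2939 km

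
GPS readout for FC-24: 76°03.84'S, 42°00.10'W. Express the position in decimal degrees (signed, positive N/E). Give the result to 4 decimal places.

-76.0640°, -42.0017°

lat: 76.0640° S → -76.0640°
lon: 42.0017° W → -42.0017°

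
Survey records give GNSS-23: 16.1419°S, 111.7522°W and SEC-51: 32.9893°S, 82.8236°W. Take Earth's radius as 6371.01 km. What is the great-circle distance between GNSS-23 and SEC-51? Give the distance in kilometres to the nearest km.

Δφ = -16.8474°,  Δλ = 28.9286°
a = sin²(Δφ/2) + cos φ₁ cos φ₂ sin²(Δλ/2) = 0.071727
c = 2·arcsin(√a) = 0.542256 rad = 31.0690°
d = R·c = 6371.01 × 0.542256 = 3454.7 km

3455 km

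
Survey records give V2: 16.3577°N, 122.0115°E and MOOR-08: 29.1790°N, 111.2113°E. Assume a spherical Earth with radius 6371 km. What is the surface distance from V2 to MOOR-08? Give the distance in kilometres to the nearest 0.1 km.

Δφ = 12.8213°,  Δλ = -10.8002°
a = sin²(Δφ/2) + cos φ₁ cos φ₂ sin²(Δλ/2) = 0.019886
c = 2·arcsin(√a) = 0.282981 rad = 16.2136°
d = R·c = 6371 × 0.282981 = 1802.9 km

1802.9 km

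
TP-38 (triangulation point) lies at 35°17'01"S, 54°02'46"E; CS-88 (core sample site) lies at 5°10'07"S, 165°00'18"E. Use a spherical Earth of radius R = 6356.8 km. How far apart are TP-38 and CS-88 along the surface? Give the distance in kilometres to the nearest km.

11518 km

TP-38: φ = -35.28361°, λ = +54.04611°
CS-88: φ = -5.16861°, λ = +165.00500°
Δφ = 30.1150°,  Δλ = 110.9589°
a = sin²(Δφ/2) + cos φ₁ cos φ₂ sin²(Δλ/2) = 0.619383
c = 2·arcsin(√a) = 1.811891 rad = 103.8137°
d = R·c = 6356.8 × 1.811891 = 11517.8 km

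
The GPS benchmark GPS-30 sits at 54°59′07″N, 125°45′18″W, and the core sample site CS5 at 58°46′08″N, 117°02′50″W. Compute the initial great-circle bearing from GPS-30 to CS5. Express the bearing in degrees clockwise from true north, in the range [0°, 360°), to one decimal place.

GPS-30: φ = +54.98528°, λ = -125.75500°
CS5: φ = +58.76889°, λ = -117.04722°
Δλ = 8.7078°
y = sin Δλ · cos φ₂ = 0.078497
x = cos φ₁ sin φ₂ − sin φ₁ cos φ₂ cos Δλ = 0.070883
θ = atan2(y, x) = 47.9178° → 47.9178° (mod 360°)

47.9°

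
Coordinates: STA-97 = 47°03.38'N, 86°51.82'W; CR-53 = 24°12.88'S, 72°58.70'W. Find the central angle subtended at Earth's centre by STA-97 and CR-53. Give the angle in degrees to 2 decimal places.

72.37°

STA-97: φ = +47.05633°, λ = -86.86367°
CR-53: φ = -24.21467°, λ = -72.97833°
Δφ = -71.2710°,  Δλ = 13.8853°
a = sin²(Δφ/2) + cos φ₁ cos φ₂ sin²(Δλ/2) = 0.348532
c = 2·arcsin(√a) = 1.263025 rad = 72.3660°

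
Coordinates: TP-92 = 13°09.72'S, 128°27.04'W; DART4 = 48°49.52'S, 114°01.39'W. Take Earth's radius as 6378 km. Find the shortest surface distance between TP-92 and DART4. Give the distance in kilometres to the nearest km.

4186 km

TP-92: φ = -13.16200°, λ = -128.45067°
DART4: φ = -48.82533°, λ = -114.02317°
Δφ = -35.6633°,  Δλ = 14.4275°
a = sin²(Δφ/2) + cos φ₁ cos φ₂ sin²(Δλ/2) = 0.103880
c = 2·arcsin(√a) = 0.656325 rad = 37.6047°
d = R·c = 6378 × 0.656325 = 4186.0 km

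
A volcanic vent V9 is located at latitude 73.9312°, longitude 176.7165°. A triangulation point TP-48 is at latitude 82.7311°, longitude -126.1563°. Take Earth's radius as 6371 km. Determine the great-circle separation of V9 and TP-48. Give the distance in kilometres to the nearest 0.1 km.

1505.3 km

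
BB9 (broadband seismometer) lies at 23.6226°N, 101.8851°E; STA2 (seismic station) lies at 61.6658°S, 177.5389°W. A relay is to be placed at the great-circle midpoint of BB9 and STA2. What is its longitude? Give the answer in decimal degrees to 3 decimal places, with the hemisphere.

127.109°E

Bx = cos φ₂ cos Δλ = 0.077713,  By = cos φ₂ sin Δλ = 0.468208
φₘ = atan2(sin φ₁ + sin φ₂, √((cos φ₁ + Bx)² + By²)) = -23.57738°
λₘ = λ₁ + atan2(By, cos φ₁ + Bx) = 127.10898°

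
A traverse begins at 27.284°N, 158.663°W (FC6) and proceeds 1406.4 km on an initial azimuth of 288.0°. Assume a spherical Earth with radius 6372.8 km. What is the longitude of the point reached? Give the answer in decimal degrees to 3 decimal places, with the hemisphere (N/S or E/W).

172.644°W

δ = d/R = 1406.4/6372.8 = 0.220688 rad
φ₂ = arcsin(sin φ₁ cos δ + cos φ₁ sin δ cos θ)
   = arcsin(0.45840·0.97575 + 0.88875·0.21890·0.30902) = 30.49095°
λ₂ = λ₁ + atan2(sin θ sin δ cos φ₁, cos δ − sin φ₁ sin φ₂) = -172.64387°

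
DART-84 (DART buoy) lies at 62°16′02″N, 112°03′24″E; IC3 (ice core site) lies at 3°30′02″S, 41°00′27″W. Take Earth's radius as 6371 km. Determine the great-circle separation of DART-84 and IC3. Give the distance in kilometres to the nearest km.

DART-84: φ = +62.26722°, λ = +112.05667°
IC3: φ = -3.50056°, λ = -41.00750°
Δφ = -65.7678°,  Δλ = -153.0642°
a = sin²(Δφ/2) + cos φ₁ cos φ₂ sin²(Δλ/2) = 0.734068
c = 2·arcsin(√a) = 2.057976 rad = 117.9133°
d = R·c = 6371 × 2.057976 = 13111.4 km

13111 km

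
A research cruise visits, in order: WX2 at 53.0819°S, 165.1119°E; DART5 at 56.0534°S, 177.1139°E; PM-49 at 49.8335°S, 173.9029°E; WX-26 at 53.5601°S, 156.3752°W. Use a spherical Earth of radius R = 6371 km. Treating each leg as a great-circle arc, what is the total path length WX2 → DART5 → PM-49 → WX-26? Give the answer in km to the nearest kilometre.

3638 km

WX2→DART5: c = 0.131829 rad, d = 839.88 km
DART5→PM-49: c = 0.113658 rad, d = 724.11 km
PM-49→WX-26: c = 0.325526 rad, d = 2073.93 km
Total = 839.88 + 724.11 + 2073.93 = 3637.92 km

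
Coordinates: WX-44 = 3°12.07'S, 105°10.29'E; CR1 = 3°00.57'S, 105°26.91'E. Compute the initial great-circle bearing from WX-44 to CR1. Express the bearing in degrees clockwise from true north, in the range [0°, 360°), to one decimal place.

55.3°

WX-44: φ = -3.20117°, λ = +105.17150°
CR1: φ = -3.00950°, λ = +105.44850°
Δλ = 0.2770°
y = sin Δλ · cos φ₂ = 0.004828
x = cos φ₁ sin φ₂ − sin φ₁ cos φ₂ cos Δλ = 0.003345
θ = atan2(y, x) = 55.2874° → 55.2874° (mod 360°)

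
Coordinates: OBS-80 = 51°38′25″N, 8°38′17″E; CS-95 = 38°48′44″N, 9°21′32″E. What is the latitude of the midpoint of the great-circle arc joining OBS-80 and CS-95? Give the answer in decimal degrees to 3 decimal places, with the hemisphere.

45.227°N

OBS-80: φ = +51.64028°, λ = +8.63806°
CS-95: φ = +38.81222°, λ = +9.35889°
Bx = cos φ₂ cos Δλ = 0.779143,  By = cos φ₂ sin Δλ = 0.009803
φₘ = atan2(sin φ₁ + sin φ₂, √((cos φ₁ + Bx)² + By²)) = 45.22681°
λₘ = λ₁ + atan2(By, cos φ₁ + Bx) = 9.03931°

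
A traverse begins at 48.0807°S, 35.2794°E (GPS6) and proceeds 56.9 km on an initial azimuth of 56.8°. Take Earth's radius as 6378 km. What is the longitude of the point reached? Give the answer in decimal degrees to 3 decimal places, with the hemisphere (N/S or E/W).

35.916°E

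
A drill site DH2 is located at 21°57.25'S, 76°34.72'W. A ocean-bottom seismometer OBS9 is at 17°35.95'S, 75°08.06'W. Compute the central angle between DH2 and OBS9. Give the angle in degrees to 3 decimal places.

DH2: φ = -21.95417°, λ = -76.57867°
OBS9: φ = -17.59917°, λ = -75.13433°
Δφ = 4.3550°,  Δλ = 1.4443°
a = sin²(Δφ/2) + cos φ₁ cos φ₂ sin²(Δλ/2) = 0.001584
c = 2·arcsin(√a) = 0.079622 rad = 4.5620°

4.562°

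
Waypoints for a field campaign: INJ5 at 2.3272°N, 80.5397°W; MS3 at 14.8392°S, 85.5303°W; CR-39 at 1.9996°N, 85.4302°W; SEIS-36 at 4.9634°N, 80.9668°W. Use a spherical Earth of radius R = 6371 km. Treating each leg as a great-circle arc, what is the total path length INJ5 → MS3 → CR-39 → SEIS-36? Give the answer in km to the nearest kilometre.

4454 km

INJ5→MS3: c = 0.311777 rad, d = 1986.33 km
MS3→CR-39: c = 0.293898 rad, d = 1872.42 km
CR-39→SEIS-36: c = 0.093384 rad, d = 594.95 km
Total = 1986.33 + 1872.42 + 594.95 = 4453.70 km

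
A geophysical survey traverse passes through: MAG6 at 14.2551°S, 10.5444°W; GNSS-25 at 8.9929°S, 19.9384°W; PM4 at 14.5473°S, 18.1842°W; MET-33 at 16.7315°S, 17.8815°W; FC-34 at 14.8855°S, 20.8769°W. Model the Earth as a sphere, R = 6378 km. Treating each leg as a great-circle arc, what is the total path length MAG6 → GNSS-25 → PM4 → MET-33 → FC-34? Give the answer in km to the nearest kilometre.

MAG6→GNSS-25: c = 0.184939 rad, d = 1179.54 km
GNSS-25→PM4: c = 0.101466 rad, d = 647.15 km
PM4→MET-33: c = 0.038459 rad, d = 245.29 km
MET-33→FC-34: c = 0.059733 rad, d = 380.98 km
Total = 1179.54 + 647.15 + 245.29 + 380.98 = 2452.97 km

2453 km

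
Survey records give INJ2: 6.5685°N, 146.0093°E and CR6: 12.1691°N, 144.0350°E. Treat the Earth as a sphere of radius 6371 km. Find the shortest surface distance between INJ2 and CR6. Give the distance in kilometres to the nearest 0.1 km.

Δφ = 5.6006°,  Δλ = -1.9743°
a = sin²(Δφ/2) + cos φ₁ cos φ₂ sin²(Δλ/2) = 0.002675
c = 2·arcsin(√a) = 0.103488 rad = 5.9294°
d = R·c = 6371 × 0.103488 = 659.3 km

659.3 km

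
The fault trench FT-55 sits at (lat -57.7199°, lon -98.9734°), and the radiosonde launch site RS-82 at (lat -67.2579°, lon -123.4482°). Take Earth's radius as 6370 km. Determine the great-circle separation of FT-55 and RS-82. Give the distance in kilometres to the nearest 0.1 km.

Δφ = -9.5380°,  Δλ = -24.4748°
a = sin²(Δφ/2) + cos φ₁ cos φ₂ sin²(Δλ/2) = 0.016188
c = 2·arcsin(√a) = 0.255155 rad = 14.6193°
d = R·c = 6370 × 0.255155 = 1625.3 km

1625.3 km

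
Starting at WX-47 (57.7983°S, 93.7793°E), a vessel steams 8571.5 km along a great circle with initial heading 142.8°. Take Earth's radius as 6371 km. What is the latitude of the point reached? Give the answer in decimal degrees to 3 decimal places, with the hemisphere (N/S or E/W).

37.075°S

δ = d/R = 8571.5/6371 = 1.345393 rad
φ₂ = arcsin(sin φ₁ cos δ + cos φ₁ sin δ cos θ)
   = arcsin(-0.84618·0.22350 + 0.53290·0.97470·-0.79653) = -37.07461°
λ₂ = λ₁ + atan2(sin θ sin δ cos φ₁, cos δ − sin φ₁ sin φ₂) = -133.83431°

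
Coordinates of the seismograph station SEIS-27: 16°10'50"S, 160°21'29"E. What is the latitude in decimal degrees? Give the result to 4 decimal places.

16° + 10′/60 + 50″/3600 = 16 + 0.16667 + 0.01389 = 16.1806°

16.1806°S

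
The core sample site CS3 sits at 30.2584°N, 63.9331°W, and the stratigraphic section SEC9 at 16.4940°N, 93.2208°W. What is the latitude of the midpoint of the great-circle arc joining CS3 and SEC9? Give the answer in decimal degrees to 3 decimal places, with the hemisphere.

24.071°N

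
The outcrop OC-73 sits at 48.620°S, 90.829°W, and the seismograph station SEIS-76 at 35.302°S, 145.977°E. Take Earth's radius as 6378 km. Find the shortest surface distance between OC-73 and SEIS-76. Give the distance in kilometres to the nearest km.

Δφ = 13.3180°,  Δλ = -123.1940°
a = sin²(Δφ/2) + cos φ₁ cos φ₂ sin²(Δλ/2) = 0.430874
c = 2·arcsin(√a) = 1.432100 rad = 82.0533°
d = R·c = 6378 × 1.432100 = 9133.9 km

9134 km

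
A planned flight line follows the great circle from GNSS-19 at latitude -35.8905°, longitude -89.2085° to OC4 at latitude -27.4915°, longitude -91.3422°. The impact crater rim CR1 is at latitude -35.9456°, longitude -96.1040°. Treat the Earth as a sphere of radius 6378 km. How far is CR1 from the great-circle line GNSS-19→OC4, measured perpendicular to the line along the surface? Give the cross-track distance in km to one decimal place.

611.7 km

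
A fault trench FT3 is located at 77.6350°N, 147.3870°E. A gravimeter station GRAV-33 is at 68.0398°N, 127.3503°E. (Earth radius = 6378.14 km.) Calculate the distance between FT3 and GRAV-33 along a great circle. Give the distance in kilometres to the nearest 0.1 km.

1239.9 km

Δφ = -9.5952°,  Δλ = -20.0367°
a = sin²(Δφ/2) + cos φ₁ cos φ₂ sin²(Δλ/2) = 0.009418
c = 2·arcsin(√a) = 0.194404 rad = 11.1385°
d = R·c = 6378.14 × 0.194404 = 1239.9 km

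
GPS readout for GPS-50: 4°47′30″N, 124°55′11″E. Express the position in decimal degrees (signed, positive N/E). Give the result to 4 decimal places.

+4.7917°, +124.9197°

lat: 4.7917° N → +4.7917°
lon: 124.9197° E → +124.9197°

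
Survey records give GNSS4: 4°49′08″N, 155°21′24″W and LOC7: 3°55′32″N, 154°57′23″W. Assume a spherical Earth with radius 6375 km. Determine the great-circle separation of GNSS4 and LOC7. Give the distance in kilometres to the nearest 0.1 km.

GNSS4: φ = +4.81889°, λ = -155.35667°
LOC7: φ = +3.92556°, λ = -154.95639°
Δφ = -0.8933°,  Δλ = 0.4003°
a = sin²(Δφ/2) + cos φ₁ cos φ₂ sin²(Δλ/2) = 0.000073
c = 2·arcsin(√a) = 0.017077 rad = 0.9784°
d = R·c = 6375 × 0.017077 = 108.9 km

108.9 km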